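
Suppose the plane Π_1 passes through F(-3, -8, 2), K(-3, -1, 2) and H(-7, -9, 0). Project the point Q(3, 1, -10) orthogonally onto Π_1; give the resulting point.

FK = (0, 7, 0), FH = (-4, -1, -2); a normal to Π_1 is FK × FH = (-14, 0, 28).
Using F: Π_1 has equation -14x + 28z = 98.
Foot = Q − λn with λ = (n·Q − d)/|n|² = (-322 − 98)/980 = -3/7.
Foot = (3, 1, -10) − (-3/7)·(-14, 0, 28) = (-3, 1, 2).

(-3, 1, 2)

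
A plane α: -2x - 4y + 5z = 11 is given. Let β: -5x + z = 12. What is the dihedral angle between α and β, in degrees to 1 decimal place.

64.0

cos θ = |n₁·n₂| / (|n₁||n₂|) = |15| / (√45 · √26).
θ = arccos(0.43853) ≈ 64.0°.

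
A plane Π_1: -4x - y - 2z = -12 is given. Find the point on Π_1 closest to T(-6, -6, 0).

(2, -4, 4)

Foot = T − λn with λ = (n·T − d)/|n|² = (30 − (-12))/21 = 2.
Foot = (-6, -6, 0) − 2·(-4, -1, -2) = (2, -4, 4).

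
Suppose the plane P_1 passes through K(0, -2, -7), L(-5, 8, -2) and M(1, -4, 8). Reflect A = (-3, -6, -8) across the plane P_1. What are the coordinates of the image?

KL = (-5, 10, 5), KM = (1, -2, 15); a normal to P_1 is KL × KM = (160, 80, 0).
Using K: P_1 has equation 160x + 80y = -160.
λ = (n·A − d)/|n|² = (-960 − (-160))/32000 = -1/40.
Reflection = A − 2λn = (-3, -6, -8) − (-1/20)·(160, 80, 0) = (5, -2, -8).

(5, -2, -8)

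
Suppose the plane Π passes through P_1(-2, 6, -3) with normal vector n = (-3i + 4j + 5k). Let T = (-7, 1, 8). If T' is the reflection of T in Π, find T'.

Π: n·r = n·P_1 gives -3x + 4y + 5z = 15.
λ = (n·T − d)/|n|² = (65 − 15)/50 = 1.
Reflection = T − 2λn = (-7, 1, 8) − 2·(-3, 4, 5) = (-1, -7, -2).

(-1, -7, -2)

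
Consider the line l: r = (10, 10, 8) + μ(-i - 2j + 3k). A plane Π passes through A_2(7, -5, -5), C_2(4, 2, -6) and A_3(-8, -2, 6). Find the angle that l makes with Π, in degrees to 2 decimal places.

12.92

A_2C_2 = (-3, 7, -1), A_2A_3 = (-15, 3, 11); a normal to Π is A_2C_2 × A_2A_3 = (80, 48, 96).
Using A_2: Π has equation 80x + 48y + 96z = -160.
sin θ = |n·v| / (|n||v|) = |112| / (√17920 · √14) = 0.22361.
θ ≈ 12.92°.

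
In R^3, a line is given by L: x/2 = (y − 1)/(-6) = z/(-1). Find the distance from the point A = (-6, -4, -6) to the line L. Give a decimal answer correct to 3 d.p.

L has direction (2, -6, -1) through (0, 1, 0).
Taking (0, 1, 0) on L with direction v = (2, -6, -1): w = A − (0, 1, 0) = (-6, -5, -6), and w × v = (-31, -18, 46).
Distance = |w × v| / |v| = √3401 / √41 ≈ 9.108.

9.108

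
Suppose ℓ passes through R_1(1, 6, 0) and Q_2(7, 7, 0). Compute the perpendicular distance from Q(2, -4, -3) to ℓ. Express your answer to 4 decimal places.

A direction vector for ℓ is Q_2 − R_1 = (6, 1, 0).
Taking (1, 6, 0) on ℓ with direction v = (6, 1, 0): w = Q − (1, 6, 0) = (1, -10, -3), and w × v = (3, -18, 61).
Distance = |w × v| / |v| = √4054 / √37 ≈ 10.4675.

10.4675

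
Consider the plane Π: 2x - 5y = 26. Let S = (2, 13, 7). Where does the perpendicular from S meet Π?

(8, -2, 7)

Foot = S − λn with λ = (n·S − d)/|n|² = (-61 − 26)/29 = -3.
Foot = (2, 13, 7) − (-3)·(2, -5, 0) = (8, -2, 7).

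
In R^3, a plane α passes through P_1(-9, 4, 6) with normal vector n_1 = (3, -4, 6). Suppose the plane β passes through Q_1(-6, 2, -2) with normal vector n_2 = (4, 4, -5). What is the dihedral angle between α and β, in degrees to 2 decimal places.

54.79

α: n_1·r = n_1·P_1 gives 3x - 4y + 6z = -7.
β: n_2·r = n_2·Q_1 gives 4x + 4y - 5z = -6.
cos θ = |n₁·n₂| / (|n₁||n₂|) = |-34| / (√61 · √57).
θ = arccos(0.57660) ≈ 54.79°.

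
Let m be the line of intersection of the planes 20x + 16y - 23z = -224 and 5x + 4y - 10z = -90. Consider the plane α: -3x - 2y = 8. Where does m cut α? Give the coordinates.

(-6, 5, 8)

Direction of m: (20, 16, -23) × (5, 4, -10) = (-68, 85, 0).
A point on m: solving the two plane equations with x = 2 gives (2, -5, 8).
Substitute r = (2, -5, 8) + t(-68, 85, 0) into the plane: 4 + 34t = 8, so t = 2/17.
Intersection: (2, -5, 8) + (2/17)·(-68, 85, 0) = (-6, 5, 8).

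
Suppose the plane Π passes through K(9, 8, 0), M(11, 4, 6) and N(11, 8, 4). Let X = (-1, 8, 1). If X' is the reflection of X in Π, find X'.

(15, 4, -7)

KM = (2, -4, 6), KN = (2, 0, 4); a normal to Π is KM × KN = (-16, 4, 8).
Using K: Π has equation -16x + 4y + 8z = -112.
λ = (n·X − d)/|n|² = (56 − (-112))/336 = 1/2.
Reflection = X − 2λn = (-1, 8, 1) − 1·(-16, 4, 8) = (15, 4, -7).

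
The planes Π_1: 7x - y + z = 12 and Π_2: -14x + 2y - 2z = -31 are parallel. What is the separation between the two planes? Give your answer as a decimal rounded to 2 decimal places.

Rescale Π_2 by 1/(-2): 7x - y + z = 31/2. Then distance = |12 − (31/2)| / √51 ≈ 0.49.

0.49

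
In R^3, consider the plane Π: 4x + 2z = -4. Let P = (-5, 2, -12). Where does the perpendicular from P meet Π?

Foot = P − λn with λ = (n·P − d)/|n|² = (-44 − (-4))/20 = -2.
Foot = (-5, 2, -12) − (-2)·(4, 0, 2) = (3, 2, -8).

(3, 2, -8)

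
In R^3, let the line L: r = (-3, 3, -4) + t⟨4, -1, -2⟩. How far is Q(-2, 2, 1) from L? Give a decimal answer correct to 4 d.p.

5.0803

Taking (-3, 3, -4) on L with direction v = (4, -1, -2): w = Q − (-3, 3, -4) = (1, -1, 5), and w × v = (7, 22, 3).
Distance = |w × v| / |v| = √542 / √21 ≈ 5.0803.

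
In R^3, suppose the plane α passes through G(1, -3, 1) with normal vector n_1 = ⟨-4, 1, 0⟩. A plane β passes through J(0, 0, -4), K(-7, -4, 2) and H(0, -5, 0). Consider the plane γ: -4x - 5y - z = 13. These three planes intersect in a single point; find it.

α: n_1·r = n_1·G gives -4x + y = -7.
JK = (-7, -4, 6), JH = (0, -5, 4); a normal to β is JK × JH = (14, 28, 35).
Using J: β has equation 14x + 28y + 35z = -140.
Solving the 3×3 linear system -4x + y = -7, 14x + 28y + 35z = -140, -4x - 5y - z = 13 (e.g. by elimination or Cramer's rule, determinant = -714) gives (1, -3, -2).

(1, -3, -2)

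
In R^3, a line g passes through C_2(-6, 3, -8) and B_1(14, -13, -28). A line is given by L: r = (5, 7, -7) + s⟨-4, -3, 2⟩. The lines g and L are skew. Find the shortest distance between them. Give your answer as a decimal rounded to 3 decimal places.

A direction vector for g is B_1 − C_2 = (20, -16, -20).
Common perpendicular direction n = (20, -16, -20) × (-4, -3, 2) = (-92, 40, -124).
With w = (5, 7, -7) − (-6, 3, -8) = (11, 4, 1), w · n = -976.
Distance = |w · n| / |n| = |-976| / √25440 ≈ 6.119.

6.119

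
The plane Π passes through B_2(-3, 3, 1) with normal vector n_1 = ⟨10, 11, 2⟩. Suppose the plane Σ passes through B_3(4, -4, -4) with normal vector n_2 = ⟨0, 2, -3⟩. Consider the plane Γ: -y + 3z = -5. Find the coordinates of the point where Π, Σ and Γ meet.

(2, -1, -2)

Π: n_1·r = n_1·B_2 gives 10x + 11y + 2z = 5.
Σ: n_2·r = n_2·B_3 gives 2y - 3z = 4.
Solving the 3×3 linear system 10x + 11y + 2z = 5, 2y - 3z = 4, -y + 3z = -5 (e.g. by elimination or Cramer's rule, determinant = 30) gives (2, -1, -2).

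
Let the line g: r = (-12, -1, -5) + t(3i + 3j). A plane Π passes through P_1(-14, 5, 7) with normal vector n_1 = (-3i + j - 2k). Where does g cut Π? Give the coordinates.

Π: n_1·r = n_1·P_1 gives -3x + y - 2z = 33.
Substitute r = (-12, -1, -5) + t(3, 3, 0) into the plane: 45 + (-6)t = 33, so t = 2.
Intersection: (-12, -1, -5) + 2·(3, 3, 0) = (-6, 5, -5).

(-6, 5, -5)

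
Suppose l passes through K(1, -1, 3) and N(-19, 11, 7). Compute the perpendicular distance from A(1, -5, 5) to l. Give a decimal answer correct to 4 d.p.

A direction vector for l is N − K = (-20, 12, 4).
Taking (1, -1, 3) on l with direction v = (-20, 12, 4): w = A − (1, -1, 3) = (0, -4, 2), and w × v = (-40, -40, -80).
Distance = |w × v| / |v| = √9600 / √560 ≈ 4.1404.

4.1404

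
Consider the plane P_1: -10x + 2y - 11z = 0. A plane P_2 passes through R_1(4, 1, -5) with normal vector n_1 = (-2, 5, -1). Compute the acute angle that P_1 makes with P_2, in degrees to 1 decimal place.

P_2: n_1·r = n_1·R_1 gives -2x + 5y - z = 2.
cos θ = |n₁·n₂| / (|n₁||n₂|) = |41| / (√225 · √30).
θ = arccos(0.49904) ≈ 60.1°.

60.1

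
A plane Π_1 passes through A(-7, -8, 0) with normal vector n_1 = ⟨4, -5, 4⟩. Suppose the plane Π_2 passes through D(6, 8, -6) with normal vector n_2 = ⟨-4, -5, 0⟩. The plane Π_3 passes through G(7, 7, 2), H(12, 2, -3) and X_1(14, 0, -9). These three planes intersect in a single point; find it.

Π_1: n_1·r = n_1·A gives 4x - 5y + 4z = 12.
Π_2: n_2·r = n_2·D gives -4x - 5y = -64.
GH = (5, -5, -5), GX_1 = (7, -7, -11); a normal to Π_3 is GH × GX_1 = (20, 20, 0).
Using G: Π_3 has equation 20x + 20y = 280.
Solving the 3×3 linear system 4x - 5y + 4z = 12, -4x - 5y = -64, 20x + 20y = 280 (e.g. by elimination or Cramer's rule, determinant = 80) gives (6, 8, 7).

(6, 8, 7)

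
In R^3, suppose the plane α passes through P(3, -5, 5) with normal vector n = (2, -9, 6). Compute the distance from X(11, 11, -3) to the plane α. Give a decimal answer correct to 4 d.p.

α: n·r = n·P gives 2x - 9y + 6z = 81.
n·X − d = (2)·(11) + (-9)·(11) + (6)·(-3) − 81 = -176; |n| = √121.
Distance = |-176| / √121 = 176/√121 ≈ 16.0000.

16.0000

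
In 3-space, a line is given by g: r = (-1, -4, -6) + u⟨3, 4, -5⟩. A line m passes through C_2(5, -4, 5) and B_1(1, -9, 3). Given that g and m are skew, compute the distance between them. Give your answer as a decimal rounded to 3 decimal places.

A direction vector for m is B_1 − C_2 = (-4, -5, -2).
Common perpendicular direction n = (3, 4, -5) × (-4, -5, -2) = (-33, 26, 1).
With w = (5, -4, 5) − (-1, -4, -6) = (6, 0, 11), w · n = -187.
Distance = |w · n| / |n| = |-187| / √1766 ≈ 4.450.

4.450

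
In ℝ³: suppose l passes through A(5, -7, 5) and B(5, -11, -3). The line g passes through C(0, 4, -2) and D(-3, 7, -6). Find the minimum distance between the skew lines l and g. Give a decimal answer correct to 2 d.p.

A direction vector for l is B − A = (0, -4, -8).
A direction vector for g is D − C = (-3, 3, -4).
Common perpendicular direction n = (0, -4, -8) × (-3, 3, -4) = (40, 24, -12).
With w = (0, 4, -2) − (5, -7, 5) = (-5, 11, -7), w · n = 148.
Distance = |w · n| / |n| = |148| / √2320 ≈ 3.07.

3.07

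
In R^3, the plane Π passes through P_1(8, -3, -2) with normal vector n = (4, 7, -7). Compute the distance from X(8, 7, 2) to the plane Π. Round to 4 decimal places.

3.9337

Π: n·r = n·P_1 gives 4x + 7y - 7z = 25.
n·X − d = (4)·(8) + (7)·(7) + (-7)·(2) − 25 = 42; |n| = √114.
Distance = |42| / √114 = 42/√114 ≈ 3.9337.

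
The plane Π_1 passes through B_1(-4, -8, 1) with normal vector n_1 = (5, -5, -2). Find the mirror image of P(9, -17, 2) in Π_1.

Π_1: n_1·r = n_1·B_1 gives 5x - 5y - 2z = 18.
λ = (n·P − d)/|n|² = (126 − 18)/54 = 2.
Reflection = P − 2λn = (9, -17, 2) − 4·(5, -5, -2) = (-11, 3, 10).

(-11, 3, 10)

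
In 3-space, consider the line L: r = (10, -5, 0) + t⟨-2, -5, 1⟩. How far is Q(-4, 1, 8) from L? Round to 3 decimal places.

17.170

Taking (10, -5, 0) on L with direction v = (-2, -5, 1): w = Q − (10, -5, 0) = (-14, 6, 8), and w × v = (46, -2, 82).
Distance = |w × v| / |v| = √8844 / √30 ≈ 17.170.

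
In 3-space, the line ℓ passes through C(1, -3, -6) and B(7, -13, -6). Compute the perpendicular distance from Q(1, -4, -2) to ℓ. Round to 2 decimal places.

4.03

A direction vector for ℓ is B − C = (6, -10, 0).
Taking (1, -3, -6) on ℓ with direction v = (6, -10, 0): w = Q − (1, -3, -6) = (0, -1, 4), and w × v = (40, 24, 6).
Distance = |w × v| / |v| = √2212 / √136 ≈ 4.03.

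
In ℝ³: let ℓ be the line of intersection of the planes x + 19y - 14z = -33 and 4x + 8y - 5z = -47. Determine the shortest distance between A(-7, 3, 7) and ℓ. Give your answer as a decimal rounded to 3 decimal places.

3.888

Direction of ℓ: (1, 19, -14) × (4, 8, -5) = (17, -51, -68).
A point on ℓ: solving the two plane equations with x = -8 gives (-8, -5, -5).
Taking (-8, -5, -5) on ℓ with direction v = (17, -51, -68): w = A − (-8, -5, -5) = (1, 8, 12), and w × v = (68, 272, -187).
Distance = |w × v| / |v| = √113577 / √7514 ≈ 3.888.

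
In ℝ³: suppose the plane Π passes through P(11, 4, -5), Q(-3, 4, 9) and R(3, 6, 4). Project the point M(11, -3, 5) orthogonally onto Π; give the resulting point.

(5, 0, -1)

PQ = (-14, 0, 14), PR = (-8, 2, 9); a normal to Π is PQ × PR = (-28, 14, -28).
Using P: Π has equation -28x + 14y - 28z = -112.
Foot = M − λn with λ = (n·M − d)/|n|² = (-490 − (-112))/1764 = -3/14.
Foot = (11, -3, 5) − (-3/14)·(-28, 14, -28) = (5, 0, -1).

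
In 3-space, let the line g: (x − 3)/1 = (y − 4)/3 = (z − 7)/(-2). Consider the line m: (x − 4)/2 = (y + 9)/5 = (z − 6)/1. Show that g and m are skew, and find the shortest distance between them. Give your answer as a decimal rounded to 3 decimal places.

5.657

g has direction (1, 3, -2) through (3, 4, 7).
m has direction (2, 5, 1) through (4, -9, 6).
Common perpendicular direction n = (1, 3, -2) × (2, 5, 1) = (13, -5, -1).
With w = (4, -9, 6) − (3, 4, 7) = (1, -13, -1), w · n = 79.
Since n ≠ 0 the lines are not parallel, and w · n = 79 ≠ 0 so they do not intersect; hence they are skew.
Distance = |w · n| / |n| = |79| / √195 ≈ 5.657.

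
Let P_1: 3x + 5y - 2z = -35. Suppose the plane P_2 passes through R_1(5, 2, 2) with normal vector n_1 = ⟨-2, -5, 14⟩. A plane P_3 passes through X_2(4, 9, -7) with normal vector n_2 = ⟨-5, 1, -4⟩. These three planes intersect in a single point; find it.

P_2: n_1·r = n_1·R_1 gives -2x - 5y + 14z = 8.
P_3: n_2·r = n_2·X_2 gives -5x + y - 4z = 17.
Solving the 3×3 linear system 3x + 5y - 2z = -35, -2x - 5y + 14z = 8, -5x + y - 4z = 17 (e.g. by elimination or Cramer's rule, determinant = -318) gives (-3, -6, -2).

(-3, -6, -2)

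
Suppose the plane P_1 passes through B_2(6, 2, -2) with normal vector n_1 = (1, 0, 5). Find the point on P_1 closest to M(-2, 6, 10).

P_1: n_1·r = n_1·B_2 gives x + 5z = -4.
Foot = M − λn with λ = (n·M − d)/|n|² = (48 − (-4))/26 = 2.
Foot = (-2, 6, 10) − 2·(1, 0, 5) = (-4, 6, 0).

(-4, 6, 0)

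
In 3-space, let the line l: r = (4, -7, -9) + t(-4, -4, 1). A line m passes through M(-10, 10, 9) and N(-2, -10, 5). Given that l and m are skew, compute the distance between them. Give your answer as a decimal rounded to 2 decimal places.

11.67

A direction vector for m is N − M = (8, -20, -4).
Common perpendicular direction n = (-4, -4, 1) × (8, -20, -4) = (36, -8, 112).
With w = (-10, 10, 9) − (4, -7, -9) = (-14, 17, 18), w · n = 1376.
Distance = |w · n| / |n| = |1376| / √13904 ≈ 11.67.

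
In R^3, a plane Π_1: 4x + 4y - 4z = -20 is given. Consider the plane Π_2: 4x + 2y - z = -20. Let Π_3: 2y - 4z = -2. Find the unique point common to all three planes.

Solving the 3×3 linear system 4x + 4y - 4z = -20, 4x + 2y - z = -20, 2y - 4z = -2 (e.g. by elimination or Cramer's rule, determinant = 8) gives (-6, 3, 2).

(-6, 3, 2)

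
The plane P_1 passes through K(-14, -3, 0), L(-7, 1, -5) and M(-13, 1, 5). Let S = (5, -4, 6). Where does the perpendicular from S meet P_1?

KL = (7, 4, -5), KM = (1, 4, 5); a normal to P_1 is KL × KM = (40, -40, 24).
Using K: P_1 has equation 40x - 40y + 24z = -440.
Foot = S − λn with λ = (n·S − d)/|n|² = (504 − (-440))/3776 = 1/4.
Foot = (5, -4, 6) − (1/4)·(40, -40, 24) = (-5, 6, 0).

(-5, 6, 0)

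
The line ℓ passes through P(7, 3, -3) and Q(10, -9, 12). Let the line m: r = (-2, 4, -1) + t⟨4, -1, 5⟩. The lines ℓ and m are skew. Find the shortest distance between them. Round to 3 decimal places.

6.928

A direction vector for ℓ is Q − P = (3, -12, 15).
Common perpendicular direction n = (3, -12, 15) × (4, -1, 5) = (-45, 45, 45).
With w = (-2, 4, -1) − (7, 3, -3) = (-9, 1, 2), w · n = 540.
Distance = |w · n| / |n| = |540| / √6075 ≈ 6.928.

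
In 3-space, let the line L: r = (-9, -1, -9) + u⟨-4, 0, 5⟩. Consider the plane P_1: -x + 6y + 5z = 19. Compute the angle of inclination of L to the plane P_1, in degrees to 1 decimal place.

sin θ = |n·v| / (|n||v|) = |29| / (√62 · √41) = 0.57519.
θ ≈ 35.1°.

35.1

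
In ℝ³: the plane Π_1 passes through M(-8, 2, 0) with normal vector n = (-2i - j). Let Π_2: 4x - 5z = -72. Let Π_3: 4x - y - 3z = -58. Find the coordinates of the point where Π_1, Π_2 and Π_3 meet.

Π_1: n·r = n·M gives -2x - y = 14.
Solving the 3×3 linear system -2x - y = 14, 4x - 5z = -72, 4x - y - 3z = -58 (e.g. by elimination or Cramer's rule, determinant = 18) gives (-8, 2, 8).

(-8, 2, 8)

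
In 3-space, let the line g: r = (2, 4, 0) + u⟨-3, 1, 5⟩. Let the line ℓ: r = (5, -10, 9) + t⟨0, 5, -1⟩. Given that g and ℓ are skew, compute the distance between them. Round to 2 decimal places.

Common perpendicular direction n = (-3, 1, 5) × (0, 5, -1) = (-26, -3, -15).
With w = (5, -10, 9) − (2, 4, 0) = (3, -14, 9), w · n = -171.
Distance = |w · n| / |n| = |-171| / √910 ≈ 5.67.

5.67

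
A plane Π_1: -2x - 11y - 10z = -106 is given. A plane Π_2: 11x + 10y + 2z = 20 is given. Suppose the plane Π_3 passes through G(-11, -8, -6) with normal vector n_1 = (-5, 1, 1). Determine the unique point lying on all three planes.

(-6, 8, 3)

Π_3: n_1·r = n_1·G gives -5x + y + z = 41.
Solving the 3×3 linear system -2x - 11y - 10z = -106, 11x + 10y + 2z = 20, -5x + y + z = 41 (e.g. by elimination or Cramer's rule, determinant = -395) gives (-6, 8, 3).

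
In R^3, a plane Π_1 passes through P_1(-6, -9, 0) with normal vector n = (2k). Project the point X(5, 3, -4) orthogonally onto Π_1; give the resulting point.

Π_1: n·r = n·P_1 gives 2z = 0.
Foot = X − λn with λ = (n·X − d)/|n|² = (-8 − 0)/4 = -2.
Foot = (5, 3, -4) − (-2)·(0, 0, 2) = (5, 3, 0).

(5, 3, 0)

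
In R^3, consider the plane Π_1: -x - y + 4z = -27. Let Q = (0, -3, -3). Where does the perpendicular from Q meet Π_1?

Foot = Q − λn with λ = (n·Q − d)/|n|² = (-9 − (-27))/18 = 1.
Foot = (0, -3, -3) − 1·(-1, -1, 4) = (1, -2, -7).

(1, -2, -7)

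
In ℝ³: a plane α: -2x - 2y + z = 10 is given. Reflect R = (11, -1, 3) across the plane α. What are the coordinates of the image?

λ = (n·R − d)/|n|² = (-17 − 10)/9 = -3.
Reflection = R − 2λn = (11, -1, 3) − (-6)·(-2, -2, 1) = (-1, -13, 9).

(-1, -13, 9)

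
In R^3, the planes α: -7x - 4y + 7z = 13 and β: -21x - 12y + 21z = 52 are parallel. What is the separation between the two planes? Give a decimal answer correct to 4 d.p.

0.4059

Rescale β by 1/3: -7x - 4y + 7z = 52/3. Then distance = |13 − (52/3)| / √114 ≈ 0.4059.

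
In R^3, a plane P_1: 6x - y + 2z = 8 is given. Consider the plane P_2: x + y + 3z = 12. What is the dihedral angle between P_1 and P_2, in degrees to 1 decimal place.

cos θ = |n₁·n₂| / (|n₁||n₂|) = |11| / (√41 · √11).
θ = arccos(0.51797) ≈ 58.8°.

58.8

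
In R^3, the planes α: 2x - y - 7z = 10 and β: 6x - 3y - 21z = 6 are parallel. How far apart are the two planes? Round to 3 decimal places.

Rescale β by 1/3: 2x - y - 7z = 2. Then distance = |10 − 2| / √54 ≈ 1.089.

1.089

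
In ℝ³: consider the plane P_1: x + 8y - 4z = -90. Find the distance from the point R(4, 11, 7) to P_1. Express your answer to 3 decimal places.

n·R − d = (1)·(4) + (8)·(11) + (-4)·(7) − (-90) = 154; |n| = √81.
Distance = |154| / √81 = 154/√81 ≈ 17.111.

17.111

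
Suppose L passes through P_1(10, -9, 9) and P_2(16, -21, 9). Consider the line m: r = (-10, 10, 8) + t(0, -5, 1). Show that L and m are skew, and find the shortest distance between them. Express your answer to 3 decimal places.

4.747

A direction vector for L is P_2 − P_1 = (6, -12, 0).
Common perpendicular direction n = (6, -12, 0) × (0, -5, 1) = (-12, -6, -30).
With w = (-10, 10, 8) − (10, -9, 9) = (-20, 19, -1), w · n = 156.
Since n ≠ 0 the lines are not parallel, and w · n = 156 ≠ 0 so they do not intersect; hence they are skew.
Distance = |w · n| / |n| = |156| / √1080 ≈ 4.747.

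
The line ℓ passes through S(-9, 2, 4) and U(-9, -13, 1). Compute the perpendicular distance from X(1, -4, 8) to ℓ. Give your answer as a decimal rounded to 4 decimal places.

11.2250

A direction vector for ℓ is U − S = (0, -15, -3).
Taking (-9, 2, 4) on ℓ with direction v = (0, -15, -3): w = X − (-9, 2, 4) = (10, -6, 4), and w × v = (78, 30, -150).
Distance = |w × v| / |v| = √29484 / √234 ≈ 11.2250.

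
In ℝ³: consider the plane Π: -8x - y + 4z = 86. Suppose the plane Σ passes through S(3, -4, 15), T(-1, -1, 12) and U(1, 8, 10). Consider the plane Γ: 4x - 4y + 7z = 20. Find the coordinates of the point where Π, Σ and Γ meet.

ST = (-4, 3, -3), SU = (-2, 12, -5); a normal to Σ is ST × SU = (21, -14, -42).
Using S: Σ has equation 21x - 14y - 42z = -511.
Solving the 3×3 linear system -8x - y + 4z = 86, 21x - 14y - 42z = -511, 4x - 4y + 7z = 20 (e.g. by elimination or Cramer's rule, determinant = 2331) gives (-7, 2, 8).

(-7, 2, 8)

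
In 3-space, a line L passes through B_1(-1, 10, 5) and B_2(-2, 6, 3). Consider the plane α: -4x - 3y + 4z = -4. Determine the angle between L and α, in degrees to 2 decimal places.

A direction vector for L is B_2 − B_1 = (-1, -4, -2).
sin θ = |n·v| / (|n||v|) = |8| / (√41 · √21) = 0.27264.
θ ≈ 15.82°.

15.82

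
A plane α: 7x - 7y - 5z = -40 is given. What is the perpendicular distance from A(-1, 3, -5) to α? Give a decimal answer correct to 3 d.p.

3.336

n·A − d = (7)·(-1) + (-7)·(3) + (-5)·(-5) − (-40) = 37; |n| = √123.
Distance = |37| / √123 = 37/√123 ≈ 3.336.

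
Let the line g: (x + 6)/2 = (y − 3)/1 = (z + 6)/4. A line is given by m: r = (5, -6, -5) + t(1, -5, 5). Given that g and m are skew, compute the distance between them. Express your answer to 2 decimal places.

11.37

g has direction (2, 1, 4) through (-6, 3, -6).
Common perpendicular direction n = (2, 1, 4) × (1, -5, 5) = (25, -6, -11).
With w = (5, -6, -5) − (-6, 3, -6) = (11, -9, 1), w · n = 318.
Distance = |w · n| / |n| = |318| / √782 ≈ 11.37.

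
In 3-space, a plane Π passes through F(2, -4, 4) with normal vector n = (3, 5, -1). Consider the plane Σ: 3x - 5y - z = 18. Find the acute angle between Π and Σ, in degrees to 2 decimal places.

Π: n·r = n·F gives 3x + 5y - z = -18.
cos θ = |n₁·n₂| / (|n₁||n₂|) = |-15| / (√35 · √35).
θ = arccos(0.42857) ≈ 64.62°.

64.62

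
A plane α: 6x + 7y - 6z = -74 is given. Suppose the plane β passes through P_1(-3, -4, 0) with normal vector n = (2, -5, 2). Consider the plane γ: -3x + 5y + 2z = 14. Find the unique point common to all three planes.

β: n·r = n·P_1 gives 2x - 5y + 2z = 14.
Solving the 3×3 linear system 6x + 7y - 6z = -74, 2x - 5y + 2z = 14, -3x + 5y + 2z = 14 (e.g. by elimination or Cramer's rule, determinant = -160) gives (-4, -2, 6).

(-4, -2, 6)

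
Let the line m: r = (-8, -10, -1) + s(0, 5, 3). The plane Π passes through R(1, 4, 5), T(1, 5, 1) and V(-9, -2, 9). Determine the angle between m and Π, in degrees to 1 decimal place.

59.4

RT = (0, 1, -4), RV = (-10, -6, 4); a normal to Π is RT × RV = (-20, 40, 10).
Using R: Π has equation -20x + 40y + 10z = 190.
sin θ = |n·v| / (|n||v|) = |230| / (√2100 · √34) = 0.86075.
θ ≈ 59.4°.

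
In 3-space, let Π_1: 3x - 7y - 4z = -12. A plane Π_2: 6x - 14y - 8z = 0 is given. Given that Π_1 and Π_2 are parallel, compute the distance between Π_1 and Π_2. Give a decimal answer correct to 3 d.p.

Rescale Π_2 by 1/2: 3x - 7y - 4z = 0. Then distance = |-12 − 0| / √74 ≈ 1.395.

1.395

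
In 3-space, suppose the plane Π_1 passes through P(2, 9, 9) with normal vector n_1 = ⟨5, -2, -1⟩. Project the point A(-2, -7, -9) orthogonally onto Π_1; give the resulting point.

Π_1: n_1·r = n_1·P gives 5x - 2y - z = -17.
Foot = A − λn with λ = (n·A − d)/|n|² = (13 − (-17))/30 = 1.
Foot = (-2, -7, -9) − 1·(5, -2, -1) = (-7, -5, -8).

(-7, -5, -8)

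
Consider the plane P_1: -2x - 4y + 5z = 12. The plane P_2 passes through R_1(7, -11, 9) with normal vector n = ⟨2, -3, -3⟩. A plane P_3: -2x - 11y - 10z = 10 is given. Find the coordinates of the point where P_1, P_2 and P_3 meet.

P_2: n·r = n·R_1 gives 2x - 3y - 3z = 20.
Solving the 3×3 linear system -2x - 4y + 5z = 12, 2x - 3y - 3z = 20, -2x - 11y - 10z = 10 (e.g. by elimination or Cramer's rule, determinant = -238) gives (7, -4, 2).

(7, -4, 2)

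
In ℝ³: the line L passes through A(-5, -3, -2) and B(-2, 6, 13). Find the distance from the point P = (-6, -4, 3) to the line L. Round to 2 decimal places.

A direction vector for L is B − A = (3, 9, 15).
Taking (-5, -3, -2) on L with direction v = (3, 9, 15): w = P − (-5, -3, -2) = (-1, -1, 5), and w × v = (-60, 30, -6).
Distance = |w × v| / |v| = √4536 / √315 ≈ 3.79.

3.79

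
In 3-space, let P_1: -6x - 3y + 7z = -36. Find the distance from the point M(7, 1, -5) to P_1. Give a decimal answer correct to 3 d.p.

n·M − d = (-6)·(7) + (-3)·(1) + (7)·(-5) − (-36) = -44; |n| = √94.
Distance = |-44| / √94 = 44/√94 ≈ 4.538.

4.538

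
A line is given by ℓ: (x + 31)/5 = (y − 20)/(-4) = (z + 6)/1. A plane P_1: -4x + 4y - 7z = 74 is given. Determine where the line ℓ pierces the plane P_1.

(-11, 4, -2)

ℓ has direction (5, -4, 1) through (-31, 20, -6).
Substitute r = (-31, 20, -6) + t(5, -4, 1) into the plane: 246 + (-43)t = 74, so t = 4.
Intersection: (-31, 20, -6) + 4·(5, -4, 1) = (-11, 4, -2).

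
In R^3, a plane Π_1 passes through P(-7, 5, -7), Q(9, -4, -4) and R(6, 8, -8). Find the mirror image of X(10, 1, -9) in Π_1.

(10, 3, -3)

PQ = (16, -9, 3), PR = (13, 3, -1); a normal to Π_1 is PQ × PR = (0, 55, 165).
Using P: Π_1 has equation 55y + 165z = -880.
λ = (n·X − d)/|n|² = (-1430 − (-880))/30250 = -1/55.
Reflection = X − 2λn = (10, 1, -9) − (-2/55)·(0, 55, 165) = (10, 3, -3).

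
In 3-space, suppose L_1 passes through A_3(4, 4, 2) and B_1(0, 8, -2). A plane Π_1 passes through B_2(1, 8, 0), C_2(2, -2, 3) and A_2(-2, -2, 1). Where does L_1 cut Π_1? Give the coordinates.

A direction vector for L_1 is B_1 − A_3 = (-4, 4, -4).
B_2C_2 = (1, -10, 3), B_2A_2 = (-3, -10, 1); a normal to Π_1 is B_2C_2 × B_2A_2 = (20, -10, -40).
Using B_2: Π_1 has equation 20x - 10y - 40z = -60.
Substitute r = (4, 4, 2) + t(-4, 4, -4) into the plane: -40 + 40t = -60, so t = -1/2.
Intersection: (4, 4, 2) + (-1/2)·(-4, 4, -4) = (6, 2, 4).

(6, 2, 4)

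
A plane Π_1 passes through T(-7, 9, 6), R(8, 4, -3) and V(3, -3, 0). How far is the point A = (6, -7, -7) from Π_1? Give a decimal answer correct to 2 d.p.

TR = (15, -5, -9), TV = (10, -12, -6); a normal to Π_1 is TR × TV = (-78, 0, -130).
Using T: Π_1 has equation -78x - 130z = -234.
n·A − d = (-78)·(6) + (0)·(-7) + (-130)·(-7) − (-234) = 676; |n| = √22984.
Distance = |676| / √22984 = 676/√22984 ≈ 4.46.

4.46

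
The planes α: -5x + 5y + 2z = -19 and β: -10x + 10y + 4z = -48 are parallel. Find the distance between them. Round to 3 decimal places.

0.680

Rescale β by 1/2: -5x + 5y + 2z = -24. Then distance = |-19 − (-24)| / √54 ≈ 0.680.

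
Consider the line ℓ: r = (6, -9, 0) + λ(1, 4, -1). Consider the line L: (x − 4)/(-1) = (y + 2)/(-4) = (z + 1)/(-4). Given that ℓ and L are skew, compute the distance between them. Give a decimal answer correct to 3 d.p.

3.638

L has direction (-1, -4, -4) through (4, -2, -1).
Common perpendicular direction n = (1, 4, -1) × (-1, -4, -4) = (-20, 5, 0).
With w = (4, -2, -1) − (6, -9, 0) = (-2, 7, -1), w · n = 75.
Distance = |w · n| / |n| = |75| / √425 ≈ 3.638.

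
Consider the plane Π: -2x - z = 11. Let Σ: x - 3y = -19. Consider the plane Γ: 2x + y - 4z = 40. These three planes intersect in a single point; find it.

Solving the 3×3 linear system -2x - z = 11, x - 3y = -19, 2x + y - 4z = 40 (e.g. by elimination or Cramer's rule, determinant = -31) gives (-1, 6, -9).

(-1, 6, -9)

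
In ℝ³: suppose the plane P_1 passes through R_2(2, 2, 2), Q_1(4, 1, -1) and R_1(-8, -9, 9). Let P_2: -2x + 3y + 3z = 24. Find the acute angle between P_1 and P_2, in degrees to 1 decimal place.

R_2Q_1 = (2, -1, -3), R_2R_1 = (-10, -11, 7); a normal to P_1 is R_2Q_1 × R_2R_1 = (-40, 16, -32).
Using R_2: P_1 has equation -40x + 16y - 32z = -112.
cos θ = |n₁·n₂| / (|n₁||n₂|) = |32| / (√2880 · √22).
θ = arccos(0.12713) ≈ 82.7°.

82.7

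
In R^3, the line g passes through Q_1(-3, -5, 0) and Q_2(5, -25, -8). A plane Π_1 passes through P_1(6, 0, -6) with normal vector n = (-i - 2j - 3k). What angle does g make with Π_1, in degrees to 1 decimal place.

40.6

A direction vector for g is Q_2 − Q_1 = (8, -20, -8).
Π_1: n·r = n·P_1 gives -x - 2y - 3z = 12.
sin θ = |n·v| / (|n||v|) = |56| / (√14 · √528) = 0.65134.
θ ≈ 40.6°.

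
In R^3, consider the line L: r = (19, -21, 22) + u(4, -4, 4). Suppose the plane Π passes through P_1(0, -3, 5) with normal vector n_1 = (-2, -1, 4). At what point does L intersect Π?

Π: n_1·r = n_1·P_1 gives -2x - y + 4z = 23.
Substitute r = (19, -21, 22) + t(4, -4, 4) into the plane: 71 + 12t = 23, so t = -4.
Intersection: (19, -21, 22) + (-4)·(4, -4, 4) = (3, -5, 6).

(3, -5, 6)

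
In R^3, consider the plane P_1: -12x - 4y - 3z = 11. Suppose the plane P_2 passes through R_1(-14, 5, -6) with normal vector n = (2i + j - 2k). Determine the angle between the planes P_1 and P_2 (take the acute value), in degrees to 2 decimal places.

55.66

P_2: n·r = n·R_1 gives 2x + y - 2z = -11.
cos θ = |n₁·n₂| / (|n₁||n₂|) = |-22| / (√169 · √9).
θ = arccos(0.56410) ≈ 55.66°.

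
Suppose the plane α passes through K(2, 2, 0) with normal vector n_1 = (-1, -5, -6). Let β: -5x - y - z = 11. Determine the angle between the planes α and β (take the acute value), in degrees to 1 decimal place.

α: n_1·r = n_1·K gives -x - 5y - 6z = -12.
cos θ = |n₁·n₂| / (|n₁||n₂|) = |16| / (√62 · √27).
θ = arccos(0.39106) ≈ 67.0°.

67.0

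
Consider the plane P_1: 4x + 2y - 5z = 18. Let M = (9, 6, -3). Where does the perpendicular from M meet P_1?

(5, 4, 2)

Foot = M − λn with λ = (n·M − d)/|n|² = (63 − 18)/45 = 1.
Foot = (9, 6, -3) − 1·(4, 2, -5) = (5, 4, 2).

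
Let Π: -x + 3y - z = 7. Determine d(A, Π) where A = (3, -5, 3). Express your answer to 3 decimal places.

n·A − d = (-1)·(3) + (3)·(-5) + (-1)·(3) − 7 = -28; |n| = √11.
Distance = |-28| / √11 = 28/√11 ≈ 8.442.

8.442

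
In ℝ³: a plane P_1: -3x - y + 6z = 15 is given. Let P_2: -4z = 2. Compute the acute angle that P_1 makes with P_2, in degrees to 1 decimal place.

cos θ = |n₁·n₂| / (|n₁||n₂|) = |-24| / (√46 · √16).
θ = arccos(0.88465) ≈ 27.8°.

27.8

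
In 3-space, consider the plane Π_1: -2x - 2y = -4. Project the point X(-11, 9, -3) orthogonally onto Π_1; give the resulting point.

(-9, 11, -3)

Foot = X − λn with λ = (n·X − d)/|n|² = (4 − (-4))/8 = 1.
Foot = (-11, 9, -3) − 1·(-2, -2, 0) = (-9, 11, -3).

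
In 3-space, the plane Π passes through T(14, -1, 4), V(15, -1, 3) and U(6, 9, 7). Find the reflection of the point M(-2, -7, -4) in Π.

TV = (1, 0, -1), TU = (-8, 10, 3); a normal to Π is TV × TU = (10, 5, 10).
Using T: Π has equation 10x + 5y + 10z = 175.
λ = (n·M − d)/|n|² = (-95 − 175)/225 = -6/5.
Reflection = M − 2λn = (-2, -7, -4) − (-12/5)·(10, 5, 10) = (22, 5, 20).

(22, 5, 20)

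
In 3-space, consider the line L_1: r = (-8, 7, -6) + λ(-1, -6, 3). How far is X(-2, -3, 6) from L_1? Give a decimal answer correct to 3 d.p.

10.194

Taking (-8, 7, -6) on L_1 with direction v = (-1, -6, 3): w = X − (-8, 7, -6) = (6, -10, 12), and w × v = (42, -30, -46).
Distance = |w × v| / |v| = √4780 / √46 ≈ 10.194.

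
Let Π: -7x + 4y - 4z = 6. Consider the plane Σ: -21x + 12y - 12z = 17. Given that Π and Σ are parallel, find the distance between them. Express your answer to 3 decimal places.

Rescale Σ by 1/3: -7x + 4y - 4z = 17/3. Then distance = |6 − (17/3)| / √81 ≈ 0.037.

0.037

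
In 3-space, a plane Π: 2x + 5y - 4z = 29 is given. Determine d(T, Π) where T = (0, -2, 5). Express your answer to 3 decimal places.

8.795

n·T − d = (2)·(0) + (5)·(-2) + (-4)·(5) − 29 = -59; |n| = √45.
Distance = |-59| / √45 = 59/√45 ≈ 8.795.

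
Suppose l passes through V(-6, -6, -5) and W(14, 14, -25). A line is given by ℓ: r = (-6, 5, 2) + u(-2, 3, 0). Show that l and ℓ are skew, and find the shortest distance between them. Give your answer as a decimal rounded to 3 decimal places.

9.247

A direction vector for l is W − V = (20, 20, -20).
Common perpendicular direction n = (20, 20, -20) × (-2, 3, 0) = (60, 40, 100).
With w = (-6, 5, 2) − (-6, -6, -5) = (0, 11, 7), w · n = 1140.
Since n ≠ 0 the lines are not parallel, and w · n = 1140 ≠ 0 so they do not intersect; hence they are skew.
Distance = |w · n| / |n| = |1140| / √15200 ≈ 9.247.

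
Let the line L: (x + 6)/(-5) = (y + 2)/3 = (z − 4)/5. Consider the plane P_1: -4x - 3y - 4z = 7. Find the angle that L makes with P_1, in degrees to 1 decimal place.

10.5

L has direction (-5, 3, 5) through (-6, -2, 4).
sin θ = |n·v| / (|n||v|) = |-9| / (√41 · √59) = 0.18299.
θ ≈ 10.5°.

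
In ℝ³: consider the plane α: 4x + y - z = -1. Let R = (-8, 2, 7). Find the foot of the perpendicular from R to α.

Foot = R − λn with λ = (n·R − d)/|n|² = (-37 − (-1))/18 = -2.
Foot = (-8, 2, 7) − (-2)·(4, 1, -1) = (0, 4, 5).

(0, 4, 5)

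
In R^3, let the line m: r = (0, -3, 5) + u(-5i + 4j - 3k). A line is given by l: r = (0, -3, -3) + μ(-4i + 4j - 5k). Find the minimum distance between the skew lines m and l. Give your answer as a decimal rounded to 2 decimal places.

Common perpendicular direction n = (-5, 4, -3) × (-4, 4, -5) = (-8, -13, -4).
With w = (0, -3, -3) − (0, -3, 5) = (0, 0, -8), w · n = 32.
Distance = |w · n| / |n| = |32| / √249 ≈ 2.03.

2.03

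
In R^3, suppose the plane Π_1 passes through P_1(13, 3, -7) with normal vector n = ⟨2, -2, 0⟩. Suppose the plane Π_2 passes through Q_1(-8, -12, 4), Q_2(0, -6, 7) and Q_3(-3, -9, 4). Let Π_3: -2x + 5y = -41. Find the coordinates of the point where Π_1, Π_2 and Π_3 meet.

(3, -7, 0)

Π_1: n·r = n·P_1 gives 2x - 2y = 20.
Q_1Q_2 = (8, 6, 3), Q_1Q_3 = (5, 3, 0); a normal to Π_2 is Q_1Q_2 × Q_1Q_3 = (-9, 15, -6).
Using Q_1: Π_2 has equation -9x + 15y - 6z = -132.
Solving the 3×3 linear system 2x - 2y = 20, -9x + 15y - 6z = -132, -2x + 5y = -41 (e.g. by elimination or Cramer's rule, determinant = 36) gives (3, -7, 0).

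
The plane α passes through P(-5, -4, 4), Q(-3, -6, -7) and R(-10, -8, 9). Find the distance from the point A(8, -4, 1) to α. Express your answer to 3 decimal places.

PQ = (2, -2, -11), PR = (-5, -4, 5); a normal to α is PQ × PR = (-54, 45, -18).
Using P: α has equation -54x + 45y - 18z = 18.
n·A − d = (-54)·(8) + (45)·(-4) + (-18)·(1) − 18 = -648; |n| = √5265.
Distance = |-648| / √5265 = 648/√5265 ≈ 8.931.

8.931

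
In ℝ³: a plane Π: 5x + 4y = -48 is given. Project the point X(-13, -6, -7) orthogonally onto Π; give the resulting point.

(-8, -2, -7)

Foot = X − λn with λ = (n·X − d)/|n|² = (-89 − (-48))/41 = -1.
Foot = (-13, -6, -7) − (-1)·(5, 4, 0) = (-8, -2, -7).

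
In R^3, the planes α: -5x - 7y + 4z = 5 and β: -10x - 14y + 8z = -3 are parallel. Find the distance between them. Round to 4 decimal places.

Rescale β by 1/2: -5x - 7y + 4z = -3/2. Then distance = |5 − (-3/2)| / √90 ≈ 0.6852.

0.6852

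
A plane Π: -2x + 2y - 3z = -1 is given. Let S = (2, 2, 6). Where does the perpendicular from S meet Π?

(0, 4, 3)

Foot = S − λn with λ = (n·S − d)/|n|² = (-18 − (-1))/17 = -1.
Foot = (2, 2, 6) − (-1)·(-2, 2, -3) = (0, 4, 3).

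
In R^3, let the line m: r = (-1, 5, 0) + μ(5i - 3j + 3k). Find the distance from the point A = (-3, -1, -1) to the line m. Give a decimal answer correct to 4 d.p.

6.3576

Taking (-1, 5, 0) on m with direction v = (5, -3, 3): w = A − (-1, 5, 0) = (-2, -6, -1), and w × v = (-21, 1, 36).
Distance = |w × v| / |v| = √1738 / √43 ≈ 6.3576.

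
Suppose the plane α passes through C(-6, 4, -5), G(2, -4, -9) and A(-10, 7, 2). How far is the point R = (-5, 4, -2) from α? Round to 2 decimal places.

1.13

CG = (8, -8, -4), CA = (-4, 3, 7); a normal to α is CG × CA = (-44, -40, -8).
Using C: α has equation -44x - 40y - 8z = 144.
n·R − d = (-44)·(-5) + (-40)·(4) + (-8)·(-2) − 144 = -68; |n| = √3600.
Distance = |-68| / √3600 = 68/√3600 ≈ 1.13.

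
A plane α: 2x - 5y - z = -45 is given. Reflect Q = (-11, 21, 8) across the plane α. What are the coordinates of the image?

λ = (n·Q − d)/|n|² = (-135 − (-45))/30 = -3.
Reflection = Q − 2λn = (-11, 21, 8) − (-6)·(2, -5, -1) = (1, -9, 2).

(1, -9, 2)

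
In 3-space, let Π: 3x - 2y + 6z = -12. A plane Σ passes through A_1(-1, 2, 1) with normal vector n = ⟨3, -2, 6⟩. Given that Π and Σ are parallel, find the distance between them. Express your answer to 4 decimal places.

1.5714

Σ: n·r = n·A_1 gives 3x - 2y + 6z = -1.
Same normal n = (3, -2, 6) with |n| = √49; distance = |-12 − (-1)| / |n| = 11/√49 ≈ 1.5714.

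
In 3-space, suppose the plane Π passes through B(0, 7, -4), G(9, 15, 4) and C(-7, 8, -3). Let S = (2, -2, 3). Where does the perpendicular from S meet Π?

(2, 6, -5)

BG = (9, 8, 8), BC = (-7, 1, 1); a normal to Π is BG × BC = (0, -65, 65).
Using B: Π has equation -65y + 65z = -715.
Foot = S − λn with λ = (n·S − d)/|n|² = (325 − (-715))/8450 = 8/65.
Foot = (2, -2, 3) − (8/65)·(0, -65, 65) = (2, 6, -5).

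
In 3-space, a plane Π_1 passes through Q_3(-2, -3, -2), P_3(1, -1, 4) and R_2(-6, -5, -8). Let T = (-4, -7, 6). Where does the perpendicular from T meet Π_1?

(-4, -1, 4)

Q_3P_3 = (3, 2, 6), Q_3R_2 = (-4, -2, -6); a normal to Π_1 is Q_3P_3 × Q_3R_2 = (0, -6, 2).
Using Q_3: Π_1 has equation -6y + 2z = 14.
Foot = T − λn with λ = (n·T − d)/|n|² = (54 − 14)/40 = 1.
Foot = (-4, -7, 6) − 1·(0, -6, 2) = (-4, -1, 4).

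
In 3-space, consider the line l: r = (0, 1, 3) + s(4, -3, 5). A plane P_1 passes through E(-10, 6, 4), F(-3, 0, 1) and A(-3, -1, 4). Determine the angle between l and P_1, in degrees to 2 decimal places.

EF = (7, -6, -3), EA = (7, -7, 0); a normal to P_1 is EF × EA = (-21, -21, -7).
Using E: P_1 has equation -21x - 21y - 7z = 56.
sin θ = |n·v| / (|n||v|) = |-56| / (√931 · √50) = 0.25955.
θ ≈ 15.04°.

15.04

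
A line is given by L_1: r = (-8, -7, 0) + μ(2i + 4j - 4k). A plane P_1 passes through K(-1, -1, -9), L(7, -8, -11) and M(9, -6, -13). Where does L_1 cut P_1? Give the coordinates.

(-4, 1, -8)

KL = (8, -7, -2), KM = (10, -5, -4); a normal to P_1 is KL × KM = (18, 12, 30).
Using K: P_1 has equation 18x + 12y + 30z = -300.
Substitute r = (-8, -7, 0) + t(2, 4, -4) into the plane: -228 + (-36)t = -300, so t = 2.
Intersection: (-8, -7, 0) + 2·(2, 4, -4) = (-4, 1, -8).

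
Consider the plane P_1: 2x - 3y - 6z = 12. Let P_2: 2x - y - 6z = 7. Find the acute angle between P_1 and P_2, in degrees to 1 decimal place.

16.4

cos θ = |n₁·n₂| / (|n₁||n₂|) = |43| / (√49 · √41).
θ = arccos(0.95935) ≈ 16.4°.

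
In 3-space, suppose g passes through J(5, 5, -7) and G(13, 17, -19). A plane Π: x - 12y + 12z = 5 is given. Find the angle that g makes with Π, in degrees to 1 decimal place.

A direction vector for g is G − J = (8, 12, -12).
sin θ = |n·v| / (|n||v|) = |-280| / (√289 · √352) = 0.87789.
θ ≈ 61.4°.

61.4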